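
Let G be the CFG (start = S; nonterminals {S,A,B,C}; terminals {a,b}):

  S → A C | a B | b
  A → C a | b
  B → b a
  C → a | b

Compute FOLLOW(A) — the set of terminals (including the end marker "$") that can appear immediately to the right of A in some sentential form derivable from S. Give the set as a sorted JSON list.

Compute FIRST by fixpoint:
round 1:
  A via A→b: +{b}
  B via B→b a: +{b}
  C via C→a: +{a}
  C via C→b: +{b}
  S via S→A C: +{b}
  S via S→a B: +{a}
  FIRST(S)={a,b}  FIRST(A)={b}  FIRST(B)={b}  FIRST(C)={a,b}
round 2:
  A via A→C a: +{a}
  FIRST(S)={a,b}  FIRST(A)={a,b}  FIRST(B)={b}  FIRST(C)={a,b}
round 3: (stable)
  FIRST(S)={a,b}  FIRST(A)={a,b}  FIRST(B)={b}  FIRST(C)={a,b}

FOLLOW sets:
seed FOLLOW(S) with $
pass 1:
  A→C a: FOLLOW(C) ⊇ FIRST(a) = {a}; new: +{a}
  S→A C: FOLLOW(A) ⊇ FIRST(C) = {a,b}; new: +{a,b}
  S→A C: FOLLOW(C) ⊇ FOLLOW(S) ⊇ {$}; new: +{$}
  S→a B: FOLLOW(B) ⊇ FOLLOW(S) ⊇ {$}; new: +{$}
  FOLLOW(S)={$}  FOLLOW(A)={a,b}  FOLLOW(B)={$}  FOLLOW(C)={$,a}
pass 2: (no change)
  FOLLOW(S)={$}  FOLLOW(A)={a,b}  FOLLOW(B)={$}  FOLLOW(C)={$,a}

FOLLOW(A) = ["a", "b"]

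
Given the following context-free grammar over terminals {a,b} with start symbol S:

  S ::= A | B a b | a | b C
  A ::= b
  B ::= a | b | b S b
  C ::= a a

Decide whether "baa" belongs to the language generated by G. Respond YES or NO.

CNF form of G:
  S -> B X3 | T0 C | a | b
  A -> b
  B -> T0 X2 | a | b
  C -> T1 T1
  T0 -> b
  T1 -> a
  X2 -> S T0
  X3 -> T1 T0

CYK fill:
  cell(0,0) b: {A,B,S,T0}  orig:{A,B,S}
  cell(1,1) a: {B,S,T1}  orig:{B,S}
  cell(2,2) a: {B,S,T1}  orig:{B,S}
  cell(0,1) ba: ∅
  cell(1,2) aa: {C}
  cell(0,2) baa: {S}

S ∈ T[0,2] ⇒ YES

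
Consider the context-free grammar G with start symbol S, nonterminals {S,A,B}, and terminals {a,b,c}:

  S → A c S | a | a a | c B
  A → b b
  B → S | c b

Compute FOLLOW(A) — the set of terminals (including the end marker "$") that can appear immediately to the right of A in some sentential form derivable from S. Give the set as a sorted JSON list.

Compute FIRST by fixpoint:
iter 1:
  A via A→b b: +{b}
  B via B→c b: +{c}
  S via S→A c S: +{b}
  S via S→a: +{a}
  S via S→c B: +{c}
  FIRST[S]={a,b,c}  FIRST[A]={b}  FIRST[B]={c}
iter 2:
  B via B→S: +{a,b}
  FIRST[S]={a,b,c}  FIRST[A]={b}  FIRST[B]={a,b,c}
iter 3: done
  FIRST[S]={a,b,c}  FIRST[A]={b}  FIRST[B]={a,b,c}

FOLLOW sets:
FOLLOW(S) := {$}
pass 1:
  S→A c S: FOLLOW(A) ⊇ FIRST(c) = {c}; new: +{c}
  S→c B: FOLLOW(B) ⊇ FOLLOW(S) ⊇ {$}; new: +{$}
  FOLLOW(S)={$}  FOLLOW(A)={c}  FOLLOW(B)={$}
pass 2: (stable)
  FOLLOW(S)={$}  FOLLOW(A)={c}  FOLLOW(B)={$}

FOLLOW(A) = ["c"]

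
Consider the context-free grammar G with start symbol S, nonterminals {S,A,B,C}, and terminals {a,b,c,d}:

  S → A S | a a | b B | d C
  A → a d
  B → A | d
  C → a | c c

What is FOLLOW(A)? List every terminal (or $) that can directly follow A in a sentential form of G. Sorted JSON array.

FIRST sets, iterate to fixpoint:
[1]
  A via A→a d: +{a}
  B via B→A: +{a}
  B via B→d: +{d}
  C via C→a: +{a}
  C via C→c c: +{c}
  S via S→A S: +{a}
  S via S→b B: +{b}
  S via S→d C: +{d}
  S: {a,b,d}  A: {a}  B: {a,d}  C: {a,c}
[2] (stable)
  S: {a,b,d}  A: {a}  B: {a,d}  C: {a,c}

Compute FOLLOW by fixpoint:
seed FOLLOW(S) with $
iter 1:
  S→A S: FOLLOW(A) ⊇ FIRST(S) = {a,b,d}; new: +{a,b,d}
  S→b B: FOLLOW(B) ⊇ FOLLOW(S) ⊇ {$}; new: +{$}
  S→d C: FOLLOW(C) ⊇ FOLLOW(S) ⊇ {$}; new: +{$}
  S: {$}  A: {a,b,d}  B: {$}  C: {$}
iter 2:
  B→A: FOLLOW(A) ⊇ FOLLOW(B) ⊇ {$}; new: +{$}
  S: {$}  A: {$,a,b,d}  B: {$}  C: {$}
iter 3: (no change)
  S: {$}  A: {$,a,b,d}  B: {$}  C: {$}

FOLLOW(A) = ["$", "a", "b", "d"]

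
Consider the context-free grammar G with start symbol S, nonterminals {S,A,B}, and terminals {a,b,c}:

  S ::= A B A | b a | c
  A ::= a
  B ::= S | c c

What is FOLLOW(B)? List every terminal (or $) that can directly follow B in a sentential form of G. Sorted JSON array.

FIRST iteration:
pass 1:
  A via A→a: +{a}
  B via B→c c: +{c}
  S via S→A B A: +{a}
  S via S→b a: +{b}
  S via S→c: +{c}
  FIRST[S]={a,b,c}  FIRST[A]={a}  FIRST[B]={c}
pass 2:
  B via B→S: +{a,b}
  FIRST[S]={a,b,c}  FIRST[A]={a}  FIRST[B]={a,b,c}
pass 3: (stable)
  FIRST[S]={a,b,c}  FIRST[A]={a}  FIRST[B]={a,b,c}

FOLLOW sets:
FOLLOW(S) := {$}
round 1:
  S→A B A: FOLLOW(A) ⊇ FIRST(B) = {a,b,c}; new: +{a,b,c}
  S→A B A: FOLLOW(B) ⊇ FIRST(A) = {a}; new: +{a}
  S→A B A: FOLLOW(A) ⊇ FOLLOW(S) ⊇ {$}; new: +{$}
  S: {$}  A: {$,a,b,c}  B: {a}
round 2:
  B→S: FOLLOW(S) ⊇ FOLLOW(B) ⊇ {a}; new: +{a}
  S: {$,a}  A: {$,a,b,c}  B: {a}
round 3: (no change)
  S: {$,a}  A: {$,a,b,c}  B: {a}

FOLLOW(B) = ["a"]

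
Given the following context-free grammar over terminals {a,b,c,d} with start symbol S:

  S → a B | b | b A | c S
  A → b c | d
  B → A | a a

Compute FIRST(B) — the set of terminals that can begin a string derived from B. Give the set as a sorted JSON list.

FIRST iteration:
pass 1:
  A via A→b c: +{b}
  A via A→d: +{d}
  B via B→A: +{b,d}
  B via B→a a: +{a}
  S via S→a B: +{a}
  S via S→b: +{b}
  S via S→c S: +{c}
  FIRST[S]={a,b,c}  FIRST[A]={b,d}  FIRST[B]={a,b,d}
pass 2: (no change)
  FIRST[S]={a,b,c}  FIRST[A]={b,d}  FIRST[B]={a,b,d}

FIRST(B) = ["a", "b", "d"]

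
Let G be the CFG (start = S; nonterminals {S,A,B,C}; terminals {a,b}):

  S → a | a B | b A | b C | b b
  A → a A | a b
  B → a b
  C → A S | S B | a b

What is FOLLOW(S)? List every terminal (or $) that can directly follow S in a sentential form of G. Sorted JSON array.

FIRST sets, iterate to fixpoint:
pass 1:
  A via A→a A: +{a}
  B via B→a b: +{a}
  C via C→A S: +{a}
  S via S→a: +{a}
  S via S→b A: +{b}
  FIRST[S]={a,b}  FIRST[A]={a}  FIRST[B]={a}  FIRST[C]={a}
pass 2:
  C via C→S B: +{b}
  FIRST[S]={a,b}  FIRST[A]={a}  FIRST[B]={a}  FIRST[C]={a,b}
pass 3: (no change)
  FIRST[S]={a,b}  FIRST[A]={a}  FIRST[B]={a}  FIRST[C]={a,b}

FOLLOW iteration:
seed FOLLOW(S) with $
iter 1:
  C→A S: FOLLOW(A) ⊇ FIRST(S) = {a,b}; new: +{a,b}
  C→S B: FOLLOW(S) ⊇ FIRST(B) = {a}; new: +{a}
  S→a B: FOLLOW(B) ⊇ FOLLOW(S) ⊇ {$,a}; new: +{$,a}
  S→b A: FOLLOW(A) ⊇ FOLLOW(S) ⊇ {$,a}; new: +{$}
  S→b C: FOLLOW(C) ⊇ FOLLOW(S) ⊇ {$,a}; new: +{$,a}
  S: {$,a}  A: {$,a,b}  B: {$,a}  C: {$,a}
iter 2: done
  S: {$,a}  A: {$,a,b}  B: {$,a}  C: {$,a}

FOLLOW(S) = ["$", "a"]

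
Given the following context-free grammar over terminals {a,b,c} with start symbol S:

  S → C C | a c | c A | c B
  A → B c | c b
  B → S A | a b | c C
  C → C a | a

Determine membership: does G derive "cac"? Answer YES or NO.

Convert to CNF:
  S -> C C | T0 A | T0 B | T2 T0
  A -> B T0 | T0 T1
  B -> S A | T0 C | T2 T1
  C -> C T2 | a
  T0 -> c
  T1 -> b
  T2 -> a

CYK table (by increasing span):
  cell(0,0) c: {T0}  orig:{}
  cell(1,1) a: {C,T2}  orig:{C}
  cell(2,2) c: {T0}  orig:{}
  cell(0,1) ca: {B}
  cell(1,2) ac: {S}
  cell(0,2) cac: {A}

S ∉ T[0,2] ⇒ NO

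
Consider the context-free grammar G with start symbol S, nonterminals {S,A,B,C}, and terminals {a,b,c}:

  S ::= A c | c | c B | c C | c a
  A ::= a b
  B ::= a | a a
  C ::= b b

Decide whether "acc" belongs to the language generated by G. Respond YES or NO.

CNF form of G:
  S -> A T2 | T2 B | T2 C | T2 T0 | c
  A -> T0 T1
  B -> T0 T0 | a
  C -> T1 T1
  T0 -> a
  T1 -> b
  T2 -> c

CYK fill:
  [0..0]={B,T0}  "a"  orig:{B}
  [1..1]={S,T2}  "c"  orig:{S}
  [2..2]={S,T2}  "c"  orig:{S}
  [0..1]=∅  "ac"
  [1..2]=∅  "cc"
  [0..2]=∅  "acc"

S ∉ T[0,2] ⇒ NO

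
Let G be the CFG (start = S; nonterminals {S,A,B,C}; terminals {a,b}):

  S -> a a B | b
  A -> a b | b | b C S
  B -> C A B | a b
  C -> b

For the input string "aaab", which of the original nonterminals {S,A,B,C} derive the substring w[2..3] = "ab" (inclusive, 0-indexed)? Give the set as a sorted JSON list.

CNF form of G:
  S -> T0 X4 | b
  A -> T0 T1 | T1 X2 | b
  B -> C X3 | T0 T1
  C -> b
  T0 -> a
  T1 -> b
  X2 -> C S
  X3 -> A B
  X4 -> T0 B

CYK table (by increasing span) (cells [i..j] with 2 ≤ i ≤ j ≤ 3 only):
  [2..2]={T0}  "a"  orig:{}
  [3..3]={A,C,S,T1}  "b"  orig:{A,C,S}
  [2..3]={A,B}  "ab"

Original NTs in T[2,3] deriving "ab": ["A", "B"]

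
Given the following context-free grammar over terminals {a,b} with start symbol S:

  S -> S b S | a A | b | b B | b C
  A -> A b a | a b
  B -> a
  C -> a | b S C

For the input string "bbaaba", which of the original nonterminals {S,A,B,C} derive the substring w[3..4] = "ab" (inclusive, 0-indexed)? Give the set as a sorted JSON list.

Convert to CNF:
  S -> S X4 | T0 B | T0 C | T1 A | b
  A -> A X2 | T1 T0
  B -> a
  C -> T0 X3 | a
  T0 -> b
  T1 -> a
  X2 -> T0 T1
  X3 -> S C
  X4 -> T0 S

Fill CYK table bottom-up (cells [i..j] with 3 ≤ i ≤ j ≤ 4 only):
  T[3,3] 'a' = {B,C,T1}  orig:{B,C}
  T[4,4] 'b' = {S,T0}  orig:{S}
  T[3,4] 'ab' = {A}

Original NTs in T[3,4] deriving "ab": ["A"]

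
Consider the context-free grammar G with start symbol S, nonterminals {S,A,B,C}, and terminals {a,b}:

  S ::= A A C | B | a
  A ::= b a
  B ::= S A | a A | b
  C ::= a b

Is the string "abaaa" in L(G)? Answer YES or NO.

CNF form of G:
  S -> A X2 | S A | T1 A | a | b
  A -> T0 T1
  B -> S A | T1 A | b
  C -> T1 T0
  T0 -> b
  T1 -> a
  X2 -> A C

CYK fill:
  [0..0]={S,T1}  "a"  orig:{S}
  [1..1]={B,S,T0}  "b"  orig:{B,S}
  [2..2]={S,T1}  "a"  orig:{S}
  [3..3]={S,T1}  "a"  orig:{S}
  [4..4]={S,T1}  "a"  orig:{S}
  [0..1]={C}  "ab"
  [1..2]={A}  "ba"
  [2..3]=∅  "aa"
  [3..4]=∅  "aa"
  [0..2]={B,S}  "aba"
  [1..3]=∅  "baa"
  [2..4]=∅  "aaa"
  [0..3]=∅  "abaa"
  [1..4]=∅  "baaa"
  [0..4]=∅  "abaaa"

S ∉ T[0,4] ⇒ NO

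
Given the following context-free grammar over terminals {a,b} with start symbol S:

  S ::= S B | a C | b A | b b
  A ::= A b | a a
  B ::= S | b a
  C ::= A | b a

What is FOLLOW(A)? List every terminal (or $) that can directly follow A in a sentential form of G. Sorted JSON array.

Compute FIRST by fixpoint:
pass 1:
  A via A→a a: +{a}
  B via B→b a: +{b}
  C via C→A: +{a}
  C via C→b a: +{b}
  S via S→a C: +{a}
  S via S→b A: +{b}
  S: {a,b}  A: {a}  B: {b}  C: {a,b}
pass 2:
  B via B→S: +{a}
  S: {a,b}  A: {a}  B: {a,b}  C: {a,b}
pass 3: (no change)
  S: {a,b}  A: {a}  B: {a,b}  C: {a,b}

FOLLOW sets:
seed FOLLOW(S) with $
round 1:
  A→A b: FOLLOW(A) ⊇ FIRST(b) = {b}; new: +{b}
  S→S B: FOLLOW(S) ⊇ FIRST(B) = {a,b}; new: +{a,b}
  S→S B: FOLLOW(B) ⊇ FOLLOW(S) ⊇ {$,a,b}; new: +{$,a,b}
  S→a C: FOLLOW(C) ⊇ FOLLOW(S) ⊇ {$,a,b}; new: +{$,a,b}
  S→b A: FOLLOW(A) ⊇ FOLLOW(S) ⊇ {$,a,b}; new: +{$,a}
  FOLLOW[S]={$,a,b}  FOLLOW[A]={$,a,b}  FOLLOW[B]={$,a,b}  FOLLOW[C]={$,a,b}
round 2: done
  FOLLOW[S]={$,a,b}  FOLLOW[A]={$,a,b}  FOLLOW[B]={$,a,b}  FOLLOW[C]={$,a,b}

FOLLOW(A) = ["$", "a", "b"]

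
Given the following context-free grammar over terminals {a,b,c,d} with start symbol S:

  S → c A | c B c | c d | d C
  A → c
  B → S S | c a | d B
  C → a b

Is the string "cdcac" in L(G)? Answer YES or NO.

Convert to CNF:
  S -> T0 A | T0 T2 | T0 X4 | T2 C
  A -> c
  B -> S S | T0 T1 | T2 B
  C -> T1 T3
  T0 -> c
  T1 -> a
  T2 -> d
  T3 -> b
  X4 -> B T0

Fill CYK table bottom-up:
  T[0,0] 'c' = {A,T0}  orig:{A}
  T[1,1] 'd' = {T2}  orig:{}
  T[2,2] 'c' = {A,T0}  orig:{A}
  T[3,3] 'a' = {T1}  orig:{}
  T[4,4] 'c' = {A,T0}  orig:{A}
  T[0,1] 'cd' = {S}
  T[1,2] 'dc' = ∅
  T[2,3] 'ca' = {B}
  T[3,4] 'ac' = ∅
  T[0,2] 'cdc' = ∅
  T[1,3] 'dca' = {B}
  T[2,4] 'cac' = {X4}  orig:{}
  T[0,3] 'cdca' = ∅
  T[1,4] 'dcac' = {X4}  orig:{}
  T[0,4] 'cdcac' = {S}

S ∈ T[0,4] ⇒ YES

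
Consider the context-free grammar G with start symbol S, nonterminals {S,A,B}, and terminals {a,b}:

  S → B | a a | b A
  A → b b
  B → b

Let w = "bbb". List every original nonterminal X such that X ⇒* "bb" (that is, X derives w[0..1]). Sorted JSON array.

Convert to CNF:
  S -> T0 A | T1 T1 | b
  A -> T0 T0
  B -> b
  T0 -> b
  T1 -> a

CYK fill — only the sub-triangle for w[0..1]:
  [0..0]={B,S,T0}  "b"  orig:{B,S}
  [1..1]={B,S,T0}  "b"  orig:{B,S}
  [0..1]={A}  "bb"

Original NTs in T[0,1] deriving "bb": ["A"]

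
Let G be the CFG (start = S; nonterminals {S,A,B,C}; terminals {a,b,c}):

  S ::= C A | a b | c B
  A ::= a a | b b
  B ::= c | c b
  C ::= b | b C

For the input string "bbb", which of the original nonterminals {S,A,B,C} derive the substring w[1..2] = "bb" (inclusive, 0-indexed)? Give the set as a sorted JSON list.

Convert to CNF:
  S -> C A | T0 T1 | T2 B
  A -> T0 T0 | T1 T1
  B -> T2 T1 | c
  C -> T1 C | b
  T0 -> a
  T1 -> b
  T2 -> c

CYK table (by increasing span) (cells [i..j] with 1 ≤ i ≤ j ≤ 2 only):
  [1..1]={C,T1}  "b"  orig:{C}
  [2..2]={C,T1}  "b"  orig:{C}
  [1..2]={A,C}  "bb"

Original NTs in T[1,2] deriving "bb": ["A", "C"]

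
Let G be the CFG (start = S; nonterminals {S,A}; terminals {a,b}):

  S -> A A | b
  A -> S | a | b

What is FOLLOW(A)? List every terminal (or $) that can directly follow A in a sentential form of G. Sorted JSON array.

FIRST sets, iterate to fixpoint:
round 1:
  A via A→a: +{a}
  A via A→b: +{b}
  S via S→A A: +{a,b}
  FIRST(S)={a,b}  FIRST(A)={a,b}
round 2: (no change)
  FIRST(S)={a,b}  FIRST(A)={a,b}

FOLLOW sets:
FOLLOW(S) := {$}
pass 1:
  S→A A: FOLLOW(A) ⊇ FIRST(A) = {a,b}; new: +{a,b}
  S→A A: FOLLOW(A) ⊇ FOLLOW(S) ⊇ {$}; new: +{$}
  S: {$}  A: {$,a,b}
pass 2:
  A→S: FOLLOW(S) ⊇ FOLLOW(A) ⊇ {$,a,b}; new: +{a,b}
  S: {$,a,b}  A: {$,a,b}
pass 3: (stable)
  S: {$,a,b}  A: {$,a,b}

FOLLOW(A) = ["$", "a", "b"]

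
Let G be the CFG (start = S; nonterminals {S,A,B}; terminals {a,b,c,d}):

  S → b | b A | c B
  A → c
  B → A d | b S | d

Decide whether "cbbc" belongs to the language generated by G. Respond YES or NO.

Convert to CNF:
  S -> T1 A | T2 B | b
  A -> c
  B -> A T0 | T1 S | d
  T0 -> d
  T1 -> b
  T2 -> c

CYK table (by increasing span):
  T[0,0] 'c' = {A,T2}  orig:{A}
  T[1,1] 'b' = {S,T1}  orig:{S}
  T[2,2] 'b' = {S,T1}  orig:{S}
  T[3,3] 'c' = {A,T2}  orig:{A}
  T[0,1] 'cb' = ∅
  T[1,2] 'bb' = {B}
  T[2,3] 'bc' = {S}
  T[0,2] 'cbb' = {S}
  T[1,3] 'bbc' = {B}
  T[0,3] 'cbbc' = {S}

S ∈ T[0,3] ⇒ YES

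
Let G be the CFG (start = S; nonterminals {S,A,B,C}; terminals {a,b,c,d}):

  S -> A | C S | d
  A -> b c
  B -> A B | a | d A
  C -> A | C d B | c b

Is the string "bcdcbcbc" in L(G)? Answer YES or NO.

CNF form of G:
  S -> C S | T0 T1 | d
  A -> T0 T1
  B -> A B | T2 A | a
  C -> C X3 | T0 T1 | T1 T0
  T0 -> b
  T1 -> c
  T2 -> d
  X3 -> T2 B

CYK table (by increasing span):
  [0..0]={T0}  "b"  orig:{}
  [1..1]={T1}  "c"  orig:{}
  [2..2]={S,T2}  "d"  orig:{S}
  [3..3]={T1}  "c"  orig:{}
  [4..4]={T0}  "b"  orig:{}
  [5..5]={T1}  "c"  orig:{}
  [6..6]={T0}  "b"  orig:{}
  [7..7]={T1}  "c"  orig:{}
  [0..1]={A,C,S}  "bc"
  [1..2]=∅  "cd"
  [2..3]=∅  "dc"
  [3..4]={C}  "cb"
  [4..5]={A,C,S}  "bc"
  [5..6]={C}  "cb"
  [6..7]={A,C,S}  "bc"
  [0..2]={S}  "bcd"
  [1..3]=∅  "cdc"
  [2..4]=∅  "dcb"
  [3..5]=∅  "cbc"
  [4..6]=∅  "bcb"
  [5..7]=∅  "cbc"
  [0..3]=∅  "bcdc"
  [1..4]=∅  "cdcb"
  [2..5]=∅  "dcbc"
  [3..6]=∅  "cbcb"
  [4..7]={S}  "bcbc"
  [0..4]=∅  "bcdcb"
  [1..5]=∅  "cdcbc"
  [2..6]=∅  "dcbcb"
  [3..7]=∅  "cbcbc"
  [0..5]=∅  "bcdcbc"
  [1..6]=∅  "cdcbcb"
  [2..7]=∅  "dcbcbc"
  [0..6]=∅  "bcdcbcb"
  [1..7]=∅  "cdcbcbc"
  [0..7]=∅  "bcdcbcbc"

S ∉ T[0,7] ⇒ NO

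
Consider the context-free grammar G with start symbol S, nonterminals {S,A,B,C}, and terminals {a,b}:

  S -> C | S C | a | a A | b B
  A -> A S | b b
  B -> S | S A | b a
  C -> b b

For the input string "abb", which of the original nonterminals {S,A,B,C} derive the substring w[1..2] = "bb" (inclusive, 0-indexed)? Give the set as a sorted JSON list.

CNF form of G:
  S -> S C | T0 B | T0 T0 | T1 A | a
  A -> A S | T0 T0
  B -> S A | S C | T0 B | T0 T0 | T0 T1 | T1 A | a
  C -> T0 T0
  T0 -> b
  T1 -> a

CYK table (by increasing span) — only the sub-triangle for w[1..2]:
  T[1,1] 'b' = {T0}  orig:{}
  T[2,2] 'b' = {T0}  orig:{}
  T[1,2] 'bb' = {A,B,C,S}

Original NTs in T[1,2] deriving "bb": ["A", "B", "C", "S"]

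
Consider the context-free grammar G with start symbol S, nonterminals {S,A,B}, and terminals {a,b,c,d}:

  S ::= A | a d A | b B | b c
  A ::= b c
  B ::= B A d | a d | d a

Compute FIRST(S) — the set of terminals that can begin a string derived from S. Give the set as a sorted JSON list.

FIRST iteration:
round 1:
  A via A→b c: +{b}
  B via B→a d: +{a}
  B via B→d a: +{d}
  S via S→A: +{b}
  S via S→a d A: +{a}
  FIRST[S]={a,b}  FIRST[A]={b}  FIRST[B]={a,d}
round 2: — fixpoint
  FIRST[S]={a,b}  FIRST[A]={b}  FIRST[B]={a,d}

FIRST(S) = ["a", "b"]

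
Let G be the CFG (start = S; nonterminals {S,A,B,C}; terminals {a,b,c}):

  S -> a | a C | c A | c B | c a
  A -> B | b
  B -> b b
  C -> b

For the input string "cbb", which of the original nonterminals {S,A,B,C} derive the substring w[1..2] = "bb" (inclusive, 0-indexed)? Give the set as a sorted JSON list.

Convert to CNF:
  S -> T1 C | T2 A | T2 B | T2 T1 | a
  A -> T0 T0 | b
  B -> T0 T0
  C -> b
  T0 -> b
  T1 -> a
  T2 -> c

CYK table (by increasing span), restricted to cells inside w[1..2]:
  cell(1,1) b: {A,C,T0}  orig:{A,C}
  cell(2,2) b: {A,C,T0}  orig:{A,C}
  cell(1,2) bb: {A,B}

Original NTs in T[1,2] deriving "bb": ["A", "B"]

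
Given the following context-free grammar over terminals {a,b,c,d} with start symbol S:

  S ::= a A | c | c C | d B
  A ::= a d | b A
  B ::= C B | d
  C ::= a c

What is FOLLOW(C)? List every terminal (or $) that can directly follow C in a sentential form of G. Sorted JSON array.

FIRST sets, iterate to fixpoint:
round 1:
  A via A→a d: +{a}
  A via A→b A: +{b}
  B via B→d: +{d}
  C via C→a c: +{a}
  S via S→a A: +{a}
  S via S→c: +{c}
  S via S→d B: +{d}
  FIRST(S)={a,c,d}  FIRST(A)={a,b}  FIRST(B)={d}  FIRST(C)={a}
round 2:
  B via B→C B: +{a}
  FIRST(S)={a,c,d}  FIRST(A)={a,b}  FIRST(B)={a,d}  FIRST(C)={a}
round 3: (stable)
  FIRST(S)={a,c,d}  FIRST(A)={a,b}  FIRST(B)={a,d}  FIRST(C)={a}

Compute FOLLOW by fixpoint:
seed FOLLOW(S) with $
iter 1:
  B→C B: FOLLOW(C) ⊇ FIRST(B) = {a,d}; new: +{a,d}
  S→a A: FOLLOW(A) ⊇ FOLLOW(S) ⊇ {$}; new: +{$}
  S→c C: FOLLOW(C) ⊇ FOLLOW(S) ⊇ {$}; new: +{$}
  S→d B: FOLLOW(B) ⊇ FOLLOW(S) ⊇ {$}; new: +{$}
  FOLLOW(S)={$}  FOLLOW(A)={$}  FOLLOW(B)={$}  FOLLOW(C)={$,a,d}
iter 2: (no change)
  FOLLOW(S)={$}  FOLLOW(A)={$}  FOLLOW(B)={$}  FOLLOW(C)={$,a,d}

FOLLOW(C) = ["$", "a", "d"]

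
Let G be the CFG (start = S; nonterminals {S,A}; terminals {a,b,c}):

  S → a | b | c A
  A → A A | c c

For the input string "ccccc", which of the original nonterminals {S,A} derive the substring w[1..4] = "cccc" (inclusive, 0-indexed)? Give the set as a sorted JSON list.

Convert to CNF:
  S -> T0 A | a | b
  A -> A A | T0 T0
  T0 -> c

Fill CYK table bottom-up (cells [i..j] with 1 ≤ i ≤ j ≤ 4 only):
  T[1,1] 'c' = {T0}  orig:{}
  T[2,2] 'c' = {T0}  orig:{}
  T[3,3] 'c' = {T0}  orig:{}
  T[4,4] 'c' = {T0}  orig:{}
  T[1,2] 'cc' = {A}
  T[2,3] 'cc' = {A}
  T[3,4] 'cc' = {A}
  T[1,3] 'ccc' = {S}
  T[2,4] 'ccc' = {S}
  T[1,4] 'cccc' = {A}

Original NTs in T[1,4] deriving "cccc": ["A"]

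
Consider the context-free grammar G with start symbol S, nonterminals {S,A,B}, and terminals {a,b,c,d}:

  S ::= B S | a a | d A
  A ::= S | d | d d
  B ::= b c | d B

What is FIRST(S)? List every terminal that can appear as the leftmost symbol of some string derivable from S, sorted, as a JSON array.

Compute FIRST by fixpoint:
[1]
  A via A→d: +{d}
  B via B→b c: +{b}
  B via B→d B: +{d}
  S via S→B S: +{b,d}
  S via S→a a: +{a}
  FIRST(S)={a,b,d}  FIRST(A)={d}  FIRST(B)={b,d}
[2]
  A via A→S: +{a,b}
  FIRST(S)={a,b,d}  FIRST(A)={a,b,d}  FIRST(B)={b,d}
[3] done
  FIRST(S)={a,b,d}  FIRST(A)={a,b,d}  FIRST(B)={b,d}

FIRST(S) = ["a", "b", "d"]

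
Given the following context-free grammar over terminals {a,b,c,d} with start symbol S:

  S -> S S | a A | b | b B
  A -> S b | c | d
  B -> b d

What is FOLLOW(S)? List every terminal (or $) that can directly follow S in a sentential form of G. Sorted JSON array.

FIRST iteration:
pass 1:
  A via A→c: +{c}
  A via A→d: +{d}
  B via B→b d: +{b}
  S via S→a A: +{a}
  S via S→b: +{b}
  S: {a,b}  A: {c,d}  B: {b}
pass 2:
  A via A→S b: +{a,b}
  S: {a,b}  A: {a,b,c,d}  B: {b}
pass 3: — fixpoint
  S: {a,b}  A: {a,b,c,d}  B: {b}

FOLLOW iteration:
seed FOLLOW(S) with $
iter 1:
  A→S b: FOLLOW(S) ⊇ FIRST(b) = {b}; new: +{b}
  S→S S: FOLLOW(S) ⊇ FIRST(S) = {a,b}; new: +{a}
  S→a A: FOLLOW(A) ⊇ FOLLOW(S) ⊇ {$,a,b}; new: +{$,a,b}
  S→b B: FOLLOW(B) ⊇ FOLLOW(S) ⊇ {$,a,b}; new: +{$,a,b}
  S: {$,a,b}  A: {$,a,b}  B: {$,a,b}
iter 2: — fixpoint
  S: {$,a,b}  A: {$,a,b}  B: {$,a,b}

FOLLOW(S) = ["$", "a", "b"]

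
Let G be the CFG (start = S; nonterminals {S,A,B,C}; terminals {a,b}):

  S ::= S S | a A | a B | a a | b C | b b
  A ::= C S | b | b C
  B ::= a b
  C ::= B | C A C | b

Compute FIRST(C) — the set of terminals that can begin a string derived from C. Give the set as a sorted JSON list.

FIRST iteration:
round 1:
  A via A→b: +{b}
  B via B→a b: +{a}
  C via C→B: +{a}
  C via C→b: +{b}
  S via S→a A: +{a}
  S via S→b C: +{b}
  FIRST(S)={a,b}  FIRST(A)={b}  FIRST(B)={a}  FIRST(C)={a,b}
round 2:
  A via A→C S: +{a}
  FIRST(S)={a,b}  FIRST(A)={a,b}  FIRST(B)={a}  FIRST(C)={a,b}
round 3: done
  FIRST(S)={a,b}  FIRST(A)={a,b}  FIRST(B)={a}  FIRST(C)={a,b}

FIRST(C) = ["a", "b"]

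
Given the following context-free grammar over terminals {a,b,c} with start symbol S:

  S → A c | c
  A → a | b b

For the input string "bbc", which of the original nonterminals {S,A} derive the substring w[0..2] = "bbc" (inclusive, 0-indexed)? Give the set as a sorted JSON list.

CNF form of G:
  S -> A T1 | c
  A -> T0 T0 | a
  T0 -> b
  T1 -> c

CYK table (by increasing span) (cells [i..j] with 0 ≤ i ≤ j ≤ 2 only):
  cell(0,0) b: {T0}  orig:{}
  cell(1,1) b: {T0}  orig:{}
  cell(2,2) c: {S,T1}  orig:{S}
  cell(0,1) bb: {A}
  cell(1,2) bc: ∅
  cell(0,2) bbc: {S}

Original NTs in T[0,2] deriving "bbc": ["S"]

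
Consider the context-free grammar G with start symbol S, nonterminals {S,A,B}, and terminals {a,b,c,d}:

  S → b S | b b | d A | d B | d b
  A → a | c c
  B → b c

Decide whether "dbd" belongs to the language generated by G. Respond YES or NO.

CNF form of G:
  S -> T1 S | T1 T1 | T2 A | T2 B | T2 T1
  A -> T0 T0 | a
  B -> T1 T0
  T0 -> c
  T1 -> b
  T2 -> d

Fill CYK table bottom-up:
  [0..0]={T2}  "d"  orig:{}
  [1..1]={T1}  "b"  orig:{}
  [2..2]={T2}  "d"  orig:{}
  [0..1]={S}  "db"
  [1..2]=∅  "bd"
  [0..2]=∅  "dbd"

S ∉ T[0,2] ⇒ NO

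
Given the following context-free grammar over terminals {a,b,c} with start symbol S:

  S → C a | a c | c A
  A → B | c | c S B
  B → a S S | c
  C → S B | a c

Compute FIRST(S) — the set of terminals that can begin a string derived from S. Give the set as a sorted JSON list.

FIRST iteration:
pass 1:
  A via A→c: +{c}
  B via B→a S S: +{a}
  B via B→c: +{c}
  C via C→a c: +{a}
  S via S→C a: +{a}
  S via S→c A: +{c}
  FIRST[S]={a,c}  FIRST[A]={c}  FIRST[B]={a,c}  FIRST[C]={a}
pass 2:
  A via A→B: +{a}
  C via C→S B: +{c}
  FIRST[S]={a,c}  FIRST[A]={a,c}  FIRST[B]={a,c}  FIRST[C]={a,c}
pass 3: done
  FIRST[S]={a,c}  FIRST[A]={a,c}  FIRST[B]={a,c}  FIRST[C]={a,c}

FIRST(S) = ["a", "c"]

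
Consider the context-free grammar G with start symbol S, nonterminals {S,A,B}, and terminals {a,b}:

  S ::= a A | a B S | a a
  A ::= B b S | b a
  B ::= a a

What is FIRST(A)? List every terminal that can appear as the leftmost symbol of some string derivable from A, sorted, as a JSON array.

Compute FIRST by fixpoint:
[1]
  A via A→b a: +{b}
  B via B→a a: +{a}
  S via S→a A: +{a}
  FIRST[S]={a}  FIRST[A]={b}  FIRST[B]={a}
[2]
  A via A→B b S: +{a}
  FIRST[S]={a}  FIRST[A]={a,b}  FIRST[B]={a}
[3] (no change)
  FIRST[S]={a}  FIRST[A]={a,b}  FIRST[B]={a}

FIRST(A) = ["a", "b"]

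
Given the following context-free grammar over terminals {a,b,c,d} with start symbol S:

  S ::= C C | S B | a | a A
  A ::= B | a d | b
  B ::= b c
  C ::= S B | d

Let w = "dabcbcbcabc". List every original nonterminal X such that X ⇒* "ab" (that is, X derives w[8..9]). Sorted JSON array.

CNF form of G:
  S -> C C | S B | T0 A | a
  A -> T0 T1 | T2 T3 | b
  B -> T2 T3
  C -> S B | d
  T0 -> a
  T1 -> d
  T2 -> b
  T3 -> c

CYK fill (cells [i..j] with 8 ≤ i ≤ j ≤ 9 only):
  T[8,8] 'a' = {S,T0}  orig:{S}
  T[9,9] 'b' = {A,T2}  orig:{A}
  T[8,9] 'ab' = {S}

Original NTs in T[8,9] deriving "ab": ["S"]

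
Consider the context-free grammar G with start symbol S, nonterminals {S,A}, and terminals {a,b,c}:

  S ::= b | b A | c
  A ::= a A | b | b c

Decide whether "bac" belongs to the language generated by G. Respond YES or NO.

CNF form of G:
  S -> T1 A | b | c
  A -> T0 A | T1 T2 | b
  T0 -> a
  T1 -> b
  T2 -> c

CYK table (by increasing span):
  T[0,0] 'b' = {A,S,T1}  orig:{A,S}
  T[1,1] 'a' = {T0}  orig:{}
  T[2,2] 'c' = {S,T2}  orig:{S}
  T[0,1] 'ba' = ∅
  T[1,2] 'ac' = ∅
  T[0,2] 'bac' = ∅

S ∉ T[0,2] ⇒ NO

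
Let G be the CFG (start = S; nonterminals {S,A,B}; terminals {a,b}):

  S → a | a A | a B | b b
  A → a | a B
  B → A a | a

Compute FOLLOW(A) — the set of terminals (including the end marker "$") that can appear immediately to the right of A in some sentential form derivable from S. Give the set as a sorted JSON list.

FIRST iteration:
[1]
  A via A→a: +{a}
  B via B→A a: +{a}
  S via S→a: +{a}
  S via S→b b: +{b}
  S: {a,b}  A: {a}  B: {a}
[2] (stable)
  S: {a,b}  A: {a}  B: {a}

Compute FOLLOW by fixpoint:
initialize: $ ∈ FOLLOW(S)
round 1:
  B→A a: FOLLOW(A) ⊇ FIRST(a) = {a}; new: +{a}
  S→a A: FOLLOW(A) ⊇ FOLLOW(S) ⊇ {$}; new: +{$}
  S→a B: FOLLOW(B) ⊇ FOLLOW(S) ⊇ {$}; new: +{$}
  FOLLOW(S)={$}  FOLLOW(A)={$,a}  FOLLOW(B)={$}
round 2:
  A→a B: FOLLOW(B) ⊇ FOLLOW(A) ⊇ {$,a}; new: +{a}
  FOLLOW(S)={$}  FOLLOW(A)={$,a}  FOLLOW(B)={$,a}
round 3: — fixpoint
  FOLLOW(S)={$}  FOLLOW(A)={$,a}  FOLLOW(B)={$,a}

FOLLOW(A) = ["$", "a"]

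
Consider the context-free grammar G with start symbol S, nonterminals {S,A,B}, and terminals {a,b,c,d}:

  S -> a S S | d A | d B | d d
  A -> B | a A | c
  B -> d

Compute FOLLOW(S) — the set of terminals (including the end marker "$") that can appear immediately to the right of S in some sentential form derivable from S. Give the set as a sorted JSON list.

FIRST iteration:
round 1:
  A via A→a A: +{a}
  A via A→c: +{c}
  B via B→d: +{d}
  S via S→a S S: +{a}
  S via S→d A: +{d}
  S: {a,d}  A: {a,c}  B: {d}
round 2:
  A via A→B: +{d}
  S: {a,d}  A: {a,c,d}  B: {d}
round 3: (stable)
  S: {a,d}  A: {a,c,d}  B: {d}

FOLLOW iteration:
FOLLOW(S) := {$}
pass 1:
  S→a S S: FOLLOW(S) ⊇ FIRST(S) = {a,d}; new: +{a,d}
  S→d A: FOLLOW(A) ⊇ FOLLOW(S) ⊇ {$,a,d}; new: +{$,a,d}
  S→d B: FOLLOW(B) ⊇ FOLLOW(S) ⊇ {$,a,d}; new: +{$,a,d}
  S: {$,a,d}  A: {$,a,d}  B: {$,a,d}
pass 2: (stable)
  S: {$,a,d}  A: {$,a,d}  B: {$,a,d}

FOLLOW(S) = ["$", "a", "d"]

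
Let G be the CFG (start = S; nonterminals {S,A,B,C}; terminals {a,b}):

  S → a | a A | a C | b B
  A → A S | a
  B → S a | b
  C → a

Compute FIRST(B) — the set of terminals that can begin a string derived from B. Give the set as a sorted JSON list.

Compute FIRST by fixpoint:
pass 1:
  A via A→a: +{a}
  B via B→b: +{b}
  C via C→a: +{a}
  S via S→a: +{a}
  S via S→b B: +{b}
  S: {a,b}  A: {a}  B: {b}  C: {a}
pass 2:
  B via B→S a: +{a}
  S: {a,b}  A: {a}  B: {a,b}  C: {a}
pass 3: done
  S: {a,b}  A: {a}  B: {a,b}  C: {a}

FIRST(B) = ["a", "b"]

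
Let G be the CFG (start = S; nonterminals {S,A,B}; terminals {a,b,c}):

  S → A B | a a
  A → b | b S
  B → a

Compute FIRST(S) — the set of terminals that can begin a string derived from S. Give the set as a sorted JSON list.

FIRST iteration:
iter 1:
  A via A→b: +{b}
  B via B→a: +{a}
  S via S→A B: +{b}
  S via S→a a: +{a}
  FIRST[S]={a,b}  FIRST[A]={b}  FIRST[B]={a}
iter 2: (stable)
  FIRST[S]={a,b}  FIRST[A]={b}  FIRST[B]={a}

FIRST(S) = ["a", "b"]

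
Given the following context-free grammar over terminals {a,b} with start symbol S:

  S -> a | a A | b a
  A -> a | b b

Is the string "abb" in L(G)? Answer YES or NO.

CNF form of G:
  S -> T0 T1 | T1 A | a
  A -> T0 T0 | a
  T0 -> b
  T1 -> a

Fill CYK table bottom-up:
  cell(0,0) a: {A,S,T1}  orig:{A,S}
  cell(1,1) b: {T0}  orig:{}
  cell(2,2) b: {T0}  orig:{}
  cell(0,1) ab: ∅
  cell(1,2) bb: {A}
  cell(0,2) abb: {S}

S ∈ T[0,2] ⇒ YES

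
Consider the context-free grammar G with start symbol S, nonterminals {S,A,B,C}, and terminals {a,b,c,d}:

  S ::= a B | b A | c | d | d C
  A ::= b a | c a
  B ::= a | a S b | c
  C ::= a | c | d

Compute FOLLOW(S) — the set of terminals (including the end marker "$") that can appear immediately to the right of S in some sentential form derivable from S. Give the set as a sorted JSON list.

FIRST iteration:
[1]
  A via A→b a: +{b}
  A via A→c a: +{c}
  B via B→a: +{a}
  B via B→c: +{c}
  C via C→a: +{a}
  C via C→c: +{c}
  C via C→d: +{d}
  S via S→a B: +{a}
  S via S→b A: +{b}
  S via S→c: +{c}
  S via S→d: +{d}
  FIRST(S)={a,b,c,d}  FIRST(A)={b,c}  FIRST(B)={a,c}  FIRST(C)={a,c,d}
[2] — fixpoint
  FIRST(S)={a,b,c,d}  FIRST(A)={b,c}  FIRST(B)={a,c}  FIRST(C)={a,c,d}

FOLLOW iteration:
initialize: $ ∈ FOLLOW(S)
iter 1:
  B→a S b: FOLLOW(S) ⊇ FIRST(b) = {b}; new: +{b}
  S→a B: FOLLOW(B) ⊇ FOLLOW(S) ⊇ {$,b}; new: +{$,b}
  S→b A: FOLLOW(A) ⊇ FOLLOW(S) ⊇ {$,b}; new: +{$,b}
  S→d C: FOLLOW(C) ⊇ FOLLOW(S) ⊇ {$,b}; new: +{$,b}
  FOLLOW[S]={$,b}  FOLLOW[A]={$,b}  FOLLOW[B]={$,b}  FOLLOW[C]={$,b}
iter 2: done
  FOLLOW[S]={$,b}  FOLLOW[A]={$,b}  FOLLOW[B]={$,b}  FOLLOW[C]={$,b}

FOLLOW(S) = ["$", "b"]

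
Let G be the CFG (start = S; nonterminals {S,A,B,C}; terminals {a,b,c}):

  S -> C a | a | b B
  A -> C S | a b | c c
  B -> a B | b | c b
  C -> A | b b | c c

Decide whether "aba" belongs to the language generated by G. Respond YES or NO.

CNF form of G:
  S -> C T0 | T1 B | a
  A -> C S | T0 T1 | T2 T2
  B -> T0 B | T2 T1 | b
  C -> C S | T0 T1 | T1 T1 | T2 T2
  T0 -> a
  T1 -> b
  T2 -> c

Fill CYK table bottom-up:
  [0..0]={S,T0}  "a"  orig:{S}
  [1..1]={B,T1}  "b"  orig:{B}
  [2..2]={S,T0}  "a"  orig:{S}
  [0..1]={A,B,C}  "ab"
  [1..2]=∅  "ba"
  [0..2]={A,C,S}  "aba"

S ∈ T[0,2] ⇒ YES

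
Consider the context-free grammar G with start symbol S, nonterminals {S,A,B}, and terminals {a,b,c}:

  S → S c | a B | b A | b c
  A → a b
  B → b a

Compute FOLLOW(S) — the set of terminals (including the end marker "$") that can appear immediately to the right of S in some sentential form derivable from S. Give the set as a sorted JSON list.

FIRST iteration:
round 1:
  A via A→a b: +{a}
  B via B→b a: +{b}
  S via S→a B: +{a}
  S via S→b A: +{b}
  S: {a,b}  A: {a}  B: {b}
round 2: (stable)
  S: {a,b}  A: {a}  B: {b}

FOLLOW sets:
FOLLOW(S) := {$}
[1]
  S→S c: FOLLOW(S) ⊇ FIRST(c) = {c}; new: +{c}
  S→a B: FOLLOW(B) ⊇ FOLLOW(S) ⊇ {$,c}; new: +{$,c}
  S→b A: FOLLOW(A) ⊇ FOLLOW(S) ⊇ {$,c}; new: +{$,c}
  S: {$,c}  A: {$,c}  B: {$,c}
[2] — fixpoint
  S: {$,c}  A: {$,c}  B: {$,c}

FOLLOW(S) = ["$", "c"]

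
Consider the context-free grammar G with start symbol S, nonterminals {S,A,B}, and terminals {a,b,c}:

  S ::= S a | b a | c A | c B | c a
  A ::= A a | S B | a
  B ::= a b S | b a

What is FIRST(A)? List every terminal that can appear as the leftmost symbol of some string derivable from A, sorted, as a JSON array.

FIRST iteration:
[1]
  A via A→a: +{a}
  B via B→a b S: +{a}
  B via B→b a: +{b}
  S via S→b a: +{b}
  S via S→c A: +{c}
  FIRST[S]={b,c}  FIRST[A]={a}  FIRST[B]={a,b}
[2]
  A via A→S B: +{b,c}
  FIRST[S]={b,c}  FIRST[A]={a,b,c}  FIRST[B]={a,b}
[3] done
  FIRST[S]={b,c}  FIRST[A]={a,b,c}  FIRST[B]={a,b}

FIRST(A) = ["a", "b", "c"]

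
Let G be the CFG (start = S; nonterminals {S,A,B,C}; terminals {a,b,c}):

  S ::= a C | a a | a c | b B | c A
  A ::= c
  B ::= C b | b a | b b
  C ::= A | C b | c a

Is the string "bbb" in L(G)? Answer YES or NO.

CNF form of G:
  S -> T0 B | T1 C | T1 T1 | T1 T2 | T2 A
  A -> c
  B -> C T0 | T0 T0 | T0 T1
  C -> C T0 | T2 T1 | c
  T0 -> b
  T1 -> a
  T2 -> c

CYK table (by increasing span):
  cell(0,0) b: {T0}  orig:{}
  cell(1,1) b: {T0}  orig:{}
  cell(2,2) b: {T0}  orig:{}
  cell(0,1) bb: {B}
  cell(1,2) bb: {B}
  cell(0,2) bbb: {S}

S ∈ T[0,2] ⇒ YES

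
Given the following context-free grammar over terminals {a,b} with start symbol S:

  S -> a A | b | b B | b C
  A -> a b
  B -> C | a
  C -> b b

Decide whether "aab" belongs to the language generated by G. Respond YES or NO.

CNF form of G:
  S -> T0 A | T1 B | T1 C | b
  A -> T0 T1
  B -> T1 T1 | a
  C -> T1 T1
  T0 -> a
  T1 -> b

Fill CYK table bottom-up:
  cell(0,0) a: {B,T0}  orig:{B}
  cell(1,1) a: {B,T0}  orig:{B}
  cell(2,2) b: {S,T1}  orig:{S}
  cell(0,1) aa: ∅
  cell(1,2) ab: {A}
  cell(0,2) aab: {S}

S ∈ T[0,2] ⇒ YES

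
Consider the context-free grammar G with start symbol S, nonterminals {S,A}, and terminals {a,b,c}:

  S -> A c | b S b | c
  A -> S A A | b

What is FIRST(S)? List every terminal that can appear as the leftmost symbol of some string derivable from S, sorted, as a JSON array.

FIRST iteration:
round 1:
  A via A→b: +{b}
  S via S→A c: +{b}
  S via S→c: +{c}
  FIRST(S)={b,c}  FIRST(A)={b}
round 2:
  A via A→S A A: +{c}
  FIRST(S)={b,c}  FIRST(A)={b,c}
round 3: done
  FIRST(S)={b,c}  FIRST(A)={b,c}

FIRST(S) = ["b", "c"]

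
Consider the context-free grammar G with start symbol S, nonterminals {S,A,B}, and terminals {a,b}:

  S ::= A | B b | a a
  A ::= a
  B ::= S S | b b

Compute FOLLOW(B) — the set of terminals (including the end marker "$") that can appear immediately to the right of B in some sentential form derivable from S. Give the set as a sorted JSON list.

Compute FIRST by fixpoint:
round 1:
  A via A→a: +{a}
  B via B→b b: +{b}
  S via S→A: +{a}
  S via S→B b: +{b}
  FIRST(S)={a,b}  FIRST(A)={a}  FIRST(B)={b}
round 2:
  B via B→S S: +{a}
  FIRST(S)={a,b}  FIRST(A)={a}  FIRST(B)={a,b}
round 3: done
  FIRST(S)={a,b}  FIRST(A)={a}  FIRST(B)={a,b}

FOLLOW sets:
FOLLOW(S) := {$}
pass 1:
  B→S S: FOLLOW(S) ⊇ FIRST(S) = {a,b}; new: +{a,b}
  S→A: FOLLOW(A) ⊇ FOLLOW(S) ⊇ {$,a,b}; new: +{$,a,b}
  S→B b: FOLLOW(B) ⊇ FIRST(b) = {b}; new: +{b}
  FOLLOW(S)={$,a,b}  FOLLOW(A)={$,a,b}  FOLLOW(B)={b}
pass 2: done
  FOLLOW(S)={$,a,b}  FOLLOW(A)={$,a,b}  FOLLOW(B)={b}

FOLLOW(B) = ["b"]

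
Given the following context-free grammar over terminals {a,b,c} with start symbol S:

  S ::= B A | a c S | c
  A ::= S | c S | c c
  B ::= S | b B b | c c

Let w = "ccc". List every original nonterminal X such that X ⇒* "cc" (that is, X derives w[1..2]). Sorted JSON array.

CNF form of G:
  S -> B A | T0 X6 | c
  A -> B A | T0 X3 | T1 S | T1 T1 | c
  B -> B A | T0 X4 | T1 T1 | T2 X5 | c
  T0 -> a
  T1 -> c
  T2 -> b
  X3 -> T1 S
  X4 -> T1 S
  X5 -> B T2
  X6 -> T1 S

CYK fill — only the sub-triangle for w[1..2]:
  [1..1]={A,B,S,T1}  "c"  orig:{A,B,S}
  [2..2]={A,B,S,T1}  "c"  orig:{A,B,S}
  [1..2]={A,B,S,X3,X4,X6}  "cc"  orig:{A,B,S}

Original NTs in T[1,2] deriving "cc": ["A", "B", "S"]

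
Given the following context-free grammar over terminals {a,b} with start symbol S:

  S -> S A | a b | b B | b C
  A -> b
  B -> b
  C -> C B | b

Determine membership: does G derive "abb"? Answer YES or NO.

CNF form of G:
  S -> S A | T0 T1 | T1 B | T1 C
  A -> b
  B -> b
  C -> C B | b
  T0 -> a
  T1 -> b

CYK fill:
  cell(0,0) a: {T0}  orig:{}
  cell(1,1) b: {A,B,C,T1}  orig:{A,B,C}
  cell(2,2) b: {A,B,C,T1}  orig:{A,B,C}
  cell(0,1) ab: {S}
  cell(1,2) bb: {C,S}
  cell(0,2) abb: {S}

S ∈ T[0,2] ⇒ YES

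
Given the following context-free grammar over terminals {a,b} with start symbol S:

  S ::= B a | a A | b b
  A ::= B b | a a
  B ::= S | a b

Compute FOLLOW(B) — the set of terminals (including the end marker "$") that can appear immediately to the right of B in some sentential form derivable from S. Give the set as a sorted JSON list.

Compute FIRST by fixpoint:
iter 1:
  A via A→a a: +{a}
  B via B→a b: +{a}
  S via S→B a: +{a}
  S via S→b b: +{b}
  S: {a,b}  A: {a}  B: {a}
iter 2:
  B via B→S: +{b}
  S: {a,b}  A: {a}  B: {a,b}
iter 3:
  A via A→B b: +{b}
  S: {a,b}  A: {a,b}  B: {a,b}
iter 4: done
  S: {a,b}  A: {a,b}  B: {a,b}

FOLLOW sets:
initialize: $ ∈ FOLLOW(S)
pass 1:
  A→B b: FOLLOW(B) ⊇ FIRST(b) = {b}; new: +{b}
  B→S: FOLLOW(S) ⊇ FOLLOW(B) ⊇ {b}; new: +{b}
  S→B a: FOLLOW(B) ⊇ FIRST(a) = {a}; new: +{a}
  S→a A: FOLLOW(A) ⊇ FOLLOW(S) ⊇ {$,b}; new: +{$,b}
  FOLLOW(S)={$,b}  FOLLOW(A)={$,b}  FOLLOW(B)={a,b}
pass 2:
  B→S: FOLLOW(S) ⊇ FOLLOW(B) ⊇ {a,b}; new: +{a}
  S→a A: FOLLOW(A) ⊇ FOLLOW(S) ⊇ {$,a,b}; new: +{a}
  FOLLOW(S)={$,a,b}  FOLLOW(A)={$,a,b}  FOLLOW(B)={a,b}
pass 3: done
  FOLLOW(S)={$,a,b}  FOLLOW(A)={$,a,b}  FOLLOW(B)={a,b}

FOLLOW(B) = ["a", "b"]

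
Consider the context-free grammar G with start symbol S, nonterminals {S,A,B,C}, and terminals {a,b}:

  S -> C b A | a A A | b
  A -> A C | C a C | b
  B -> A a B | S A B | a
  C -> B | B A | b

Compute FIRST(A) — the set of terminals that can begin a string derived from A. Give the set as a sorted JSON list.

FIRST iteration:
iter 1:
  A via A→b: +{b}
  B via B→A a B: +{b}
  B via B→a: +{a}
  C via C→B: +{a,b}
  S via S→C b A: +{a,b}
  S: {a,b}  A: {b}  B: {a,b}  C: {a,b}
iter 2:
  A via A→C a C: +{a}
  S: {a,b}  A: {a,b}  B: {a,b}  C: {a,b}
iter 3: — fixpoint
  S: {a,b}  A: {a,b}  B: {a,b}  C: {a,b}

FIRST(A) = ["a", "b"]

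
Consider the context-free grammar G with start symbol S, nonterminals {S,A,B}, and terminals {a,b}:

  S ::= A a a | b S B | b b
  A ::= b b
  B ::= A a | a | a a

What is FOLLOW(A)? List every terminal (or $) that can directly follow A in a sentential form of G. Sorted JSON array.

FIRST iteration:
round 1:
  A via A→b b: +{b}
  B via B→A a: +{b}
  B via B→a: +{a}
  S via S→A a a: +{b}
  S: {b}  A: {b}  B: {a,b}
round 2: done
  S: {b}  A: {b}  B: {a,b}

Compute FOLLOW by fixpoint:
seed FOLLOW(S) with $
round 1:
  B→A a: FOLLOW(A) ⊇ FIRST(a) = {a}; new: +{a}
  S→b S B: FOLLOW(S) ⊇ FIRST(B) = {a,b}; new: +{a,b}
  S→b S B: FOLLOW(B) ⊇ FOLLOW(S) ⊇ {$,a,b}; new: +{$,a,b}
  FOLLOW(S)={$,a,b}  FOLLOW(A)={a}  FOLLOW(B)={$,a,b}
round 2: — fixpoint
  FOLLOW(S)={$,a,b}  FOLLOW(A)={a}  FOLLOW(B)={$,a,b}

FOLLOW(A) = ["a"]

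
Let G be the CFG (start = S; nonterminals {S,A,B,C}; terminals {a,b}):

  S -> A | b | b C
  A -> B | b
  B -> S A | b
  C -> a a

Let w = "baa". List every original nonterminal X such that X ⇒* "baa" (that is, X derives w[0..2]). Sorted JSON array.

Convert to CNF:
  S -> S A | T1 C | b
  A -> S A | b
  B -> S A | b
  C -> T0 T0
  T0 -> a
  T1 -> b

Fill CYK table bottom-up, restricted to cells inside w[0..2]:
  cell(0,0) b: {A,B,S,T1}  orig:{A,B,S}
  cell(1,1) a: {T0}  orig:{}
  cell(2,2) a: {T0}  orig:{}
  cell(0,1) ba: ∅
  cell(1,2) aa: {C}
  cell(0,2) baa: {S}

Original NTs in T[0,2] deriving "baa": ["S"]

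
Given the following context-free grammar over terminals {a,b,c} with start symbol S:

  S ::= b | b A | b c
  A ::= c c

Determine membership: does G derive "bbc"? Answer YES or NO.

CNF form of G:
  S -> T1 A | T1 T0 | b
  A -> T0 T0
  T0 -> c
  T1 -> b

CYK fill:
  cell(0,0) b: {S,T1}  orig:{S}
  cell(1,1) b: {S,T1}  orig:{S}
  cell(2,2) c: {T0}  orig:{}
  cell(0,1) bb: ∅
  cell(1,2) bc: {S}
  cell(0,2) bbc: ∅

S ∉ T[0,2] ⇒ NO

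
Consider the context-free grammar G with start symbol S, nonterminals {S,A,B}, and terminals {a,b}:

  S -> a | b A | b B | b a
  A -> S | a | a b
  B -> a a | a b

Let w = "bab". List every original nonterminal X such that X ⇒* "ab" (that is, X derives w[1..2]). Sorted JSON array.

Convert to CNF:
  S -> T1 A | T1 B | T1 T0 | a
  A -> T0 T1 | T1 A | T1 B | T1 T0 | a
  B -> T0 T0 | T0 T1
  T0 -> a
  T1 -> b

CYK table (by increasing span) — only the sub-triangle for w[1..2]:
  [1..1]={A,S,T0}  "a"  orig:{A,S}
  [2..2]={T1}  "b"  orig:{}
  [1..2]={A,B}  "ab"

Original NTs in T[1,2] deriving "ab": ["A", "B"]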